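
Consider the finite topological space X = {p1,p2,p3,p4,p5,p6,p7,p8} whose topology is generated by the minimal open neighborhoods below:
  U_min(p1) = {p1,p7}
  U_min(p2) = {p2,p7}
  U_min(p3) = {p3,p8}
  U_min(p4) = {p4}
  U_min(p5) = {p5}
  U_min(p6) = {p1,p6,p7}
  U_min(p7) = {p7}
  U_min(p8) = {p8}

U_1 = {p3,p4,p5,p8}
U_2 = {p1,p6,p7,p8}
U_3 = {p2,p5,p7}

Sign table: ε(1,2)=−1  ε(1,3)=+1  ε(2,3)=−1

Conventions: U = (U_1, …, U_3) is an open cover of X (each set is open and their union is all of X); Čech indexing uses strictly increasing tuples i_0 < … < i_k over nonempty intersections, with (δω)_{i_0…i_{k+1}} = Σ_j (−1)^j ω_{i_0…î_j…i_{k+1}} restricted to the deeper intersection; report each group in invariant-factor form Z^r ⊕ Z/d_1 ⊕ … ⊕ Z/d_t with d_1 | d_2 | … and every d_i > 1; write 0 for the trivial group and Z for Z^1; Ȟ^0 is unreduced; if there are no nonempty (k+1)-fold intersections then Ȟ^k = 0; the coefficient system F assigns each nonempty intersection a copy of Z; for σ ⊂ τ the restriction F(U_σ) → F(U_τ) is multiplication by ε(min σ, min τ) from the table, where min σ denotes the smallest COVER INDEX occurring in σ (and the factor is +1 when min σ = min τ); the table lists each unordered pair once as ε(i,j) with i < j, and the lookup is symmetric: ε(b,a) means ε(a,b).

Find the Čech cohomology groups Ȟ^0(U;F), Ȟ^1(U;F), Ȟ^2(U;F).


intersection data:
  U12={p8} U13={p5} U23={p7}
C dims 3,3; δ0: rk 2, SNF 1^2
Ȟ^0 = (3 − 2) − 0 = 1, so Ȟ^0 ≅ Z
Ȟ^1 = (3 − 0) − 2 = 1, so Ȟ^1 ≅ Z
Ȟ^2 = (0 − 0) − 0 = 0, so Ȟ^2 ≅ 0

Ȟ^0(U;F) ≅ Z, Ȟ^1(U;F) ≅ Z, Ȟ^2(U;F) ≅ 0


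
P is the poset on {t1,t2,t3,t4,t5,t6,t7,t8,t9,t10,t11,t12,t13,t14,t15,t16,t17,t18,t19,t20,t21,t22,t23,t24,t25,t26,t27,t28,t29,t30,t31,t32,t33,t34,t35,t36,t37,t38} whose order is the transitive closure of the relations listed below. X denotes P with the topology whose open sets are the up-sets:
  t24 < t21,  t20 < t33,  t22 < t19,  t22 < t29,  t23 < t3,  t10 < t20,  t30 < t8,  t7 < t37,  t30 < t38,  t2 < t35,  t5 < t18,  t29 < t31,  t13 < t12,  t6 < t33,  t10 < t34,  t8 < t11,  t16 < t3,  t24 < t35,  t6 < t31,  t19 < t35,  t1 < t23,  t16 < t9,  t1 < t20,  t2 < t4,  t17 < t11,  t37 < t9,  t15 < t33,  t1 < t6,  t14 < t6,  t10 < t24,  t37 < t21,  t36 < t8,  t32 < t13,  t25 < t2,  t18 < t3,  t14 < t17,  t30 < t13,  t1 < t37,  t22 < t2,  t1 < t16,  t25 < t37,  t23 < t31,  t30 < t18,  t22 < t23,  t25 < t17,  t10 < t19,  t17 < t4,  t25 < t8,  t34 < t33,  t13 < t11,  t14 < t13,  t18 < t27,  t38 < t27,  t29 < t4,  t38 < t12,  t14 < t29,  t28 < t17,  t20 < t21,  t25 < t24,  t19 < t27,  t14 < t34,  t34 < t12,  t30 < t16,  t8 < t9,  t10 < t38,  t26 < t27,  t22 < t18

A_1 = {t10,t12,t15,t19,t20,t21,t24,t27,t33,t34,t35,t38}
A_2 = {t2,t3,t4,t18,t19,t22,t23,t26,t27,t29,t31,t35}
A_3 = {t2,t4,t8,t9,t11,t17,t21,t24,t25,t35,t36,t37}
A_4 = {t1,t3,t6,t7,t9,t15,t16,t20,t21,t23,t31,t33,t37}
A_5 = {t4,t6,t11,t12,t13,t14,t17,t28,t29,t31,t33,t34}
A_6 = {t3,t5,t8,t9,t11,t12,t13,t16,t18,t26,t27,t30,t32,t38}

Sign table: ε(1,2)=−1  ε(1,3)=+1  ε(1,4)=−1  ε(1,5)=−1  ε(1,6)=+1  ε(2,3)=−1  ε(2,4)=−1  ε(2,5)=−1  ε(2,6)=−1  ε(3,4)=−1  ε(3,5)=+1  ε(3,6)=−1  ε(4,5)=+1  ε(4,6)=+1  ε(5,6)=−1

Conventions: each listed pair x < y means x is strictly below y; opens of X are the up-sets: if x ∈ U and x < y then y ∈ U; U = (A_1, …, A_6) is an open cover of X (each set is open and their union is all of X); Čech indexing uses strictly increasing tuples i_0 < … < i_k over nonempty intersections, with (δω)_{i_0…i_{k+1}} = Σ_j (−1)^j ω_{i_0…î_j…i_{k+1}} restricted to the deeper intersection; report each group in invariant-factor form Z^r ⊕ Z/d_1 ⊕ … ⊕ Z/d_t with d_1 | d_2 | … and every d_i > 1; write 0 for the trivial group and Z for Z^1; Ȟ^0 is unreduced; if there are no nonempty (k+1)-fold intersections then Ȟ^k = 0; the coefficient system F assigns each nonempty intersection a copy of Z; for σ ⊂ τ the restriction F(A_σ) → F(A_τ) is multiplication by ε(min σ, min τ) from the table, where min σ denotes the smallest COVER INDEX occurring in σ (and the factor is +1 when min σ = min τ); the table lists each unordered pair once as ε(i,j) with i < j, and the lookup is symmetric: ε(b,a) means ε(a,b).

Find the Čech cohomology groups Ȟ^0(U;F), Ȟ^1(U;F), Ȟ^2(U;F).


Ȟ^0 = 0, Ȟ^1 = Z/2, Ȟ^2 = Z

nonempty overlaps:
  A12={t19,t27,t35} A13={t21,t24,t35} A14={t15,t20,t21,t33} A15={t12,t33,t34} A16={t12,t27,t38} A23={t2,t4,t35} A24={t3,t23,t31} A25={t4,t29,t31} A26={t3,t18,t26,t27} A34={t9,t21,t37} A35={t4,t11,t17} A36={t8,t9,t11} A45={t6,t31,t33} A46={t3,t9,t16} A56={t11,t12,t13}
  A123={t35} A126={t27} A134={t21} A145={t33} A156={t12} A235={t4} A245={t31} A246={t3} A346={t9} A356={t11}
C dims 6,15,10; δ0: rk 6, SNF 1^5·2; δ1: rk 9, SNF 1^9
degree 0: 6−6−0 = 0 → Ȟ^0 ≅ 0
degree 1: 15−9−6 = 0 plus torsion [2] → Ȟ^1 ≅ Z/2
degree 2: 10−0−9 = 1 → Ȟ^2 ≅ Z


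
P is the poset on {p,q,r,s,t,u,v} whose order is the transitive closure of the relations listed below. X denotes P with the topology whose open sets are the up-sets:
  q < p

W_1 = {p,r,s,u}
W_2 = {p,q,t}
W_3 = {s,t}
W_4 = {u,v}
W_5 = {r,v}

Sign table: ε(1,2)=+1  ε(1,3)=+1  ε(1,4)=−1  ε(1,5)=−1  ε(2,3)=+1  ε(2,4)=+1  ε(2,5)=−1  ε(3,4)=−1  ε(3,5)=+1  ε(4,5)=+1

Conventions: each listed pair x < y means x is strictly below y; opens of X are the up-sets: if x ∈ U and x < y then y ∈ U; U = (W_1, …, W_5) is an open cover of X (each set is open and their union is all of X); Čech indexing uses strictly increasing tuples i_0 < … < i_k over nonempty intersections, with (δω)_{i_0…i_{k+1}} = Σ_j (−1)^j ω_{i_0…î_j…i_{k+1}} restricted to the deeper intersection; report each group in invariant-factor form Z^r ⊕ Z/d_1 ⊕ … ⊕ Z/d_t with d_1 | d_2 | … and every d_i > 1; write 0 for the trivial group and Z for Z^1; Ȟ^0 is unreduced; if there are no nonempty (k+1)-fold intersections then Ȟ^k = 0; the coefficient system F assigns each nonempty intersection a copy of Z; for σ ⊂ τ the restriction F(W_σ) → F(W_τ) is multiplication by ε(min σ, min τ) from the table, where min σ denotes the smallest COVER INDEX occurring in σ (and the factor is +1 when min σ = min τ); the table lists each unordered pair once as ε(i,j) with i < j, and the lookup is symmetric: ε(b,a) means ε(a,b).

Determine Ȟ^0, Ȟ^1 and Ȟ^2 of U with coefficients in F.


nonempty intersections:
  W12={p} W13={s} W14={u} W15={r} W23={t} W45={v}
C dims 5,6; δ0: rk 4, SNF 1^4
Ȟ^0: (5−4)−0=1 ⇒ Z
Ȟ^1: (6−0)−4=2 ⇒ Z^2
Ȟ^2: (0−0)−0=0 ⇒ 0

Ȟ^0 = Z, Ȟ^1 = Z^2, Ȟ^2 = 0


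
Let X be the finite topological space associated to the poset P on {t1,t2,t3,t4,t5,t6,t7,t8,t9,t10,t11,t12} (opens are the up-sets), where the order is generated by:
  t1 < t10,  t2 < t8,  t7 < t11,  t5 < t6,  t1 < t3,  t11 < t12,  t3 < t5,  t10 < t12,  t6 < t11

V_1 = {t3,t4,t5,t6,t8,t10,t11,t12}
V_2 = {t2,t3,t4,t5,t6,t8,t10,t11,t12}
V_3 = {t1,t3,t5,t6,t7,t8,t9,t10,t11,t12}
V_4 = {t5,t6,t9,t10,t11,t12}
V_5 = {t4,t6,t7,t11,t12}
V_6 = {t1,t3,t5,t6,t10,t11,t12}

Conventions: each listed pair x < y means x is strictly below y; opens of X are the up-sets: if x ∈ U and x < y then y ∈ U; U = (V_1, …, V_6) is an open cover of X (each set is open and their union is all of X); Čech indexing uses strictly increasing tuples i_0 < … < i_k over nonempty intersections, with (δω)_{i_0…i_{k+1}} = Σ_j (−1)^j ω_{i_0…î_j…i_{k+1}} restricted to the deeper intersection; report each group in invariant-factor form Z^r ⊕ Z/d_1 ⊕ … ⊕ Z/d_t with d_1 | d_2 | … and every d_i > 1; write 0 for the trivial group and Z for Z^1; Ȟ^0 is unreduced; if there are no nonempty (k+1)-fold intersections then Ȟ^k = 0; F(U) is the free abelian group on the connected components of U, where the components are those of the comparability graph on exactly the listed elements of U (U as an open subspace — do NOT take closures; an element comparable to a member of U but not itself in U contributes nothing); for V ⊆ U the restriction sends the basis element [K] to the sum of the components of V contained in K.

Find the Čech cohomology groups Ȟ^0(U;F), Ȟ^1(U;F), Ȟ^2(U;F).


Ȟ^0 = Z^4,  Ȟ^1 = 0,  Ȟ^2 = 0

nonempty overlaps:
  V12={t3,t4,t5,t6,t8,t10,t11,t12} V13={t3,t5,t6,t8,t10,t11,t12} V14={t5,t6,t10,t11,t12} V15={t4,t6,t11,t12} V16={t3,t5,t6,t10,t11,t12} V23={t3,t5,t6,t8,t10,t11,t12} V24={t5,t6,t10,t11,t12} V25={t4,t6,t11,t12} V26={t3,t5,t6,t10,t11,t12} V34={t5,t6,t9,t10,t11,t12} V35={t6,t7,t11,t12} V36={t1,t3,t5,t6,t10,t11,t12} V45={t6,t11,t12} V46={t5,t6,t10,t11,t12} V56={t6,t11,t12}
  V123={t3,t5,t6,t8,t10,t11,t12} V124={t5,t6,t10,t11,t12} V125={t4,t6,t11,t12} V126={t3,t5,t6,t10,t11,t12} V134={t5,t6,t10,t11,t12} V135={t6,t11,t12} V136={t3,t5,t6,t10,t11,t12} V145={t6,t11,t12} V146={t5,t6,t10,t11,t12} V156={t6,t11,t12} V234={t5,t6,t10,t11,t12} V235={t6,t11,t12} V236={t3,t5,t6,t10,t11,t12} V245={t6,t11,t12} V246={t5,t6,t10,t11,t12} V256={t6,t11,t12} V345={t6,t11,t12} V346={t5,t6,t10,t11,t12} V356={t6,t11,t12} V456={t6,t11,t12}
  V1234={t5,t6,t10,t11,t12} V1235={t6,t11,t12} V1236={t3,t5,t6,t10,t11,t12} V1245={t6,t11,t12} V1246={t5,t6,t10,t11,t12} V1256={t6,t11,t12} V1345={t6,t11,t12} V1346={t5,t6,t10,t11,t12} V1356={t6,t11,t12} V1456={t6,t11,t12} V2345={t6,t11,t12} V2346={t5,t6,t10,t11,t12} V2356={t6,t11,t12} V2456={t6,t11,t12} V3456={t6,t11,t12}
  V12345={t6,t11,t12} V12346={t5,t6,t10,t11,t12} V12356={t6,t11,t12} V12456={t6,t11,t12} V13456={t6,t11,t12} V23456={t6,t11,t12}
  V123456={t6,t11,t12}
components per intersection:
  V1: {t3,t5,t6,t10,t11,t12} {t4} {t8}
  V2: {t2,t8} {t3,t5,t6,t10,t11,t12} {t4}
  V3: {t1,t3,t5,t6,t7,t10,t11,t12} {t8} {t9}
  V4: {t5,t6,t10,t11,t12} {t9}
  V5: {t4} {t6,t7,t11,t12}
  V6: {t1,t3,t5,t6,t10,t11,t12}
  V12: {t3,t5,t6,t10,t11,t12} {t4} {t8}
  V13: {t3,t5,t6,t10,t11,t12} {t8}
  V14: {t5,t6,t10,t11,t12}
  V15: {t4} {t6,t11,t12}
  V16: {t3,t5,t6,t10,t11,t12}
  V23: {t3,t5,t6,t10,t11,t12} {t8}
  V24: {t5,t6,t10,t11,t12}
  V25: {t4} {t6,t11,t12}
  V26: {t3,t5,t6,t10,t11,t12}
  V34: {t5,t6,t10,t11,t12} {t9}
  V35: {t6,t7,t11,t12}
  V36: {t1,t3,t5,t6,t10,t11,t12}
  V45: {t6,t11,t12}
  V46: {t5,t6,t10,t11,t12}
  V56: {t6,t11,t12}
  V123: {t3,t5,t6,t10,t11,t12} {t8}
  V124: {t5,t6,t10,t11,t12}
  V125: {t4} {t6,t11,t12}
  V126: {t3,t5,t6,t10,t11,t12}
  V134: {t5,t6,t10,t11,t12}
  V135: {t6,t11,t12}
  V136: {t3,t5,t6,t10,t11,t12}
  V145: {t6,t11,t12}
  V146: {t5,t6,t10,t11,t12}
  V156: {t6,t11,t12}
  V234: {t5,t6,t10,t11,t12}
  V235: {t6,t11,t12}
  V236: {t3,t5,t6,t10,t11,t12}
  V245: {t6,t11,t12}
  V246: {t5,t6,t10,t11,t12}
  V256: {t6,t11,t12}
  V345: {t6,t11,t12}
  V346: {t5,t6,t10,t11,t12}
  V356: {t6,t11,t12}
  V456: {t6,t11,t12}
  V1234: {t5,t6,t10,t11,t12}
  V1235: {t6,t11,t12}
  V1236: {t3,t5,t6,t10,t11,t12}
  V1245: {t6,t11,t12}
  V1246: {t5,t6,t10,t11,t12}
  V1256: {t6,t11,t12}
  V1345: {t6,t11,t12}
  V1346: {t5,t6,t10,t11,t12}
  V1356: {t6,t11,t12}
  V1456: {t6,t11,t12}
  V2345: {t6,t11,t12}
  V2346: {t5,t6,t10,t11,t12}
  V2356: {t6,t11,t12}
  V2456: {t6,t11,t12}
  V3456: {t6,t11,t12}
  V12345: {t6,t11,t12}
  V12346: {t5,t6,t10,t11,t12}
  V12356: {t6,t11,t12}
  V12456: {t6,t11,t12}
  V13456: {t6,t11,t12}
  V23456: {t6,t11,t12}
  V123456: {t6,t11,t12}
C dims 14,22,22,15; δ0: rk 10, SNF 1^10; δ1: rk 12, SNF 1^12; δ2: rk 10, SNF 1^10
degree 0: 14−10−0 = 4 → Ȟ^0 ≅ Z^4
degree 1: 22−12−10 = 0 → Ȟ^1 ≅ 0
degree 2: 22−10−12 = 0 → Ȟ^2 ≅ 0


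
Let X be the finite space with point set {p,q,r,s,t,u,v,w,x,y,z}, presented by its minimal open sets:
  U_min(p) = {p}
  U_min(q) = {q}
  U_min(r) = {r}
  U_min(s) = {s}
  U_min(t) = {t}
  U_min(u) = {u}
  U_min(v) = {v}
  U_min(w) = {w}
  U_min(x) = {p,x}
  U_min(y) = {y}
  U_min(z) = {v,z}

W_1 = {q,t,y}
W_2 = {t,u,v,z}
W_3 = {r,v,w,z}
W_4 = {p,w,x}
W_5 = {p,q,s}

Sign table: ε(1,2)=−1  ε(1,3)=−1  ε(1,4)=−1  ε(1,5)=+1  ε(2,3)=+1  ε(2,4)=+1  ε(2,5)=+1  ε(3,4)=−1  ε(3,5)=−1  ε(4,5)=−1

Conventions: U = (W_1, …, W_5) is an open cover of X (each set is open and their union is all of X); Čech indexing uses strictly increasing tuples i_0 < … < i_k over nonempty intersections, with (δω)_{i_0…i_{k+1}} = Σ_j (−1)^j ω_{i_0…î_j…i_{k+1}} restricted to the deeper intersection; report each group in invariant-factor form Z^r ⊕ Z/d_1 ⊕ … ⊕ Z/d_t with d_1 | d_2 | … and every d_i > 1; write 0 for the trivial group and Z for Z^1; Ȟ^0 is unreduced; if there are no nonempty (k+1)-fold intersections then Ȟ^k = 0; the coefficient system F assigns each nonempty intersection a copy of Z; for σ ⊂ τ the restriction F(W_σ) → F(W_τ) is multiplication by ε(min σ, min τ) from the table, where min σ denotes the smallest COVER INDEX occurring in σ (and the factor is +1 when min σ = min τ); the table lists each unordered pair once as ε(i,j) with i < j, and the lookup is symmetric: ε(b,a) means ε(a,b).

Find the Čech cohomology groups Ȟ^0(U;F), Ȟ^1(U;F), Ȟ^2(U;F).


Ȟ^0 = 0, Ȟ^1 = Z/2 and Ȟ^2 = 0

cover nerve:
  W12={t} W15={q} W23={v,z} W34={w} W45={p}
C dims 5,5; δ0: rk 5, SNF 1^4·2
Ȟ^0: (5−5)−0=0 ⇒ 0
Ȟ^1: (5−0)−5=0 plus torsion [2] ⇒ Z/2
Ȟ^2: (0−0)−0=0 ⇒ 0


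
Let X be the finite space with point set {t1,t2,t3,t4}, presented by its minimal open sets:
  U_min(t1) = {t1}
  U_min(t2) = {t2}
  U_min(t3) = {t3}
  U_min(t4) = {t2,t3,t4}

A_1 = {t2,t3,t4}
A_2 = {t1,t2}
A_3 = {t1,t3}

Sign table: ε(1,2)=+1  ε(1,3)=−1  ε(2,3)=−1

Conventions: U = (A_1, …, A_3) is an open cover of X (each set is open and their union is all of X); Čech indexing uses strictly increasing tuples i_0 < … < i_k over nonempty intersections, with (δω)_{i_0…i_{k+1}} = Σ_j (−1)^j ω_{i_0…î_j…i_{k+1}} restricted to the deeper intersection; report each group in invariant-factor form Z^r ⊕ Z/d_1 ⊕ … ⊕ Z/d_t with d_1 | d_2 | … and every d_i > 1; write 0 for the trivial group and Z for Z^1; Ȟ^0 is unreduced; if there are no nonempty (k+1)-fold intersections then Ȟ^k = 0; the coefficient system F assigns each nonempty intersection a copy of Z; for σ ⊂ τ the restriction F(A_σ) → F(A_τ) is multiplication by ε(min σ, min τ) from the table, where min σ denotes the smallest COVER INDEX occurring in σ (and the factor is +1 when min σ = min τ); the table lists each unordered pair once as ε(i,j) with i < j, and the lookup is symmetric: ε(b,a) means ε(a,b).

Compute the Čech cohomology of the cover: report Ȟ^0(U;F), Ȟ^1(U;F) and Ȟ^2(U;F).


Ȟ^0 = Z,  Ȟ^1 = Z,  Ȟ^2 = 0

cover nerve:
  A12={t2} A13={t3} A23={t1}
C dims 3,3; δ0: rk 2, SNF 1^2
Ȟ^0: (3−2)−0=1 ⇒ Z
Ȟ^1: (3−0)−2=1 ⇒ Z
Ȟ^2: (0−0)−0=0 ⇒ 0


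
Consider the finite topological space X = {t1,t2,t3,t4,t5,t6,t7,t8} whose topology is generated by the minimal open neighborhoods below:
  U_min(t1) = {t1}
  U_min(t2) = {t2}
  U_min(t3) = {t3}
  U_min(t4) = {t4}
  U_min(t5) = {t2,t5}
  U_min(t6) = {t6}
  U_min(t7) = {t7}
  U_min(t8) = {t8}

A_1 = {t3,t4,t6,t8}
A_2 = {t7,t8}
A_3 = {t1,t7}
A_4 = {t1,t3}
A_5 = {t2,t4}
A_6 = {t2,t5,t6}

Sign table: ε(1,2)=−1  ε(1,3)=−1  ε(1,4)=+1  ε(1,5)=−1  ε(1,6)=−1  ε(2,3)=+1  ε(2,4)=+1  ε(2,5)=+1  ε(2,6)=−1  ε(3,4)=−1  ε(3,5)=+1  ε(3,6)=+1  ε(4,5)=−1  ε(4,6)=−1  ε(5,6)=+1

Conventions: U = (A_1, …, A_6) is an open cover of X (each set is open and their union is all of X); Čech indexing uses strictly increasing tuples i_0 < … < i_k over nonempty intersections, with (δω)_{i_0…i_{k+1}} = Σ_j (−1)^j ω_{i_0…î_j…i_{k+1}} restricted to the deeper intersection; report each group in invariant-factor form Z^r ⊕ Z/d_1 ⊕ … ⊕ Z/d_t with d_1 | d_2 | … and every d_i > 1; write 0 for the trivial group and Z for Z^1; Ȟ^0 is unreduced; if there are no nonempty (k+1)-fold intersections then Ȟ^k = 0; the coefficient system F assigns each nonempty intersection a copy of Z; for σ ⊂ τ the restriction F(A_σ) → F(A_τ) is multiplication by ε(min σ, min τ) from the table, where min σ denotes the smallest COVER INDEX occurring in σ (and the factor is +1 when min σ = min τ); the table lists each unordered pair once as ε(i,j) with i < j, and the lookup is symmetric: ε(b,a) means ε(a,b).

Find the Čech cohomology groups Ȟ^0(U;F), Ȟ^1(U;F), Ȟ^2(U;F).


Ȟ^0(U;F) ≅ Z; Ȟ^1(U;F) ≅ Z^2; Ȟ^2(U;F) ≅ 0

nerve simplices:
  A12={t8} A14={t3} A15={t4} A16={t6} A23={t7} A34={t1} A56={t2}
C dims 6,7; δ0: rk 5, SNF 1^5
degree 0: 6−5−0 = 1 → Ȟ^0 ≅ Z
degree 1: 7−0−5 = 2 → Ȟ^1 ≅ Z^2
degree 2: 0−0−0 = 0 → Ȟ^2 ≅ 0


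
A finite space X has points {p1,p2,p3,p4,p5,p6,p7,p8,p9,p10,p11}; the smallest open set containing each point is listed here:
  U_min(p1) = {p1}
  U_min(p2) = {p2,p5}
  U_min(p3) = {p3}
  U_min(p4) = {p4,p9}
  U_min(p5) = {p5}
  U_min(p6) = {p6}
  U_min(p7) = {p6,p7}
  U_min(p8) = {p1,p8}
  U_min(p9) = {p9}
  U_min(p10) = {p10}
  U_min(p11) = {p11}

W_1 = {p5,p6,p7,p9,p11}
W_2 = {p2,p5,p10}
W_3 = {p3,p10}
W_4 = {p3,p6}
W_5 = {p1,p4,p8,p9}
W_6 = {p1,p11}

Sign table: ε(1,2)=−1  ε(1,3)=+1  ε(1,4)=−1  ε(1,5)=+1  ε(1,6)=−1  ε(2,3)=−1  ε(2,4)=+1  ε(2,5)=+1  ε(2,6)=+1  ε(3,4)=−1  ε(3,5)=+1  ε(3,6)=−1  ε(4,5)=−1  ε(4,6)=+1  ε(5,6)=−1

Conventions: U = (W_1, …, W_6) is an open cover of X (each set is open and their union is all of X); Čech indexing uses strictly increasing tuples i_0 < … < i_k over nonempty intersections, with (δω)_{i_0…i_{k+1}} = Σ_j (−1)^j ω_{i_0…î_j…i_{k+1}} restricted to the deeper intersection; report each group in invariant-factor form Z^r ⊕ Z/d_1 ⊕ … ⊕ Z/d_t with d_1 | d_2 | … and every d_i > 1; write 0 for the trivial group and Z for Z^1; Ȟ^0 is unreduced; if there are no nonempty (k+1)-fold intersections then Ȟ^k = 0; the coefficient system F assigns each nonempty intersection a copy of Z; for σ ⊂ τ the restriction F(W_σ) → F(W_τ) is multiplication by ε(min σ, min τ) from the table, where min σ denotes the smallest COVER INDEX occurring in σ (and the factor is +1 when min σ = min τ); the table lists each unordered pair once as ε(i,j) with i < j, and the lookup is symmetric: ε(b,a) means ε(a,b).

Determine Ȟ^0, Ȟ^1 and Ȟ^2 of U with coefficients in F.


Ȟ^0(U;F) ≅ Z, Ȟ^1(U;F) ≅ Z^2 and Ȟ^2(U;F) ≅ 0

intersection data:
  W12={p5} W14={p6} W15={p9} W16={p11} W23={p10} W34={p3} W56={p1}
C dims 6,7; δ0: rk 5, SNF 1^5
Ȟ^0 = (6 − 5) − 0 = 1, so Ȟ^0 ≅ Z
Ȟ^1 = (7 − 0) − 5 = 2, so Ȟ^1 ≅ Z^2
Ȟ^2 = (0 − 0) − 0 = 0, so Ȟ^2 ≅ 0


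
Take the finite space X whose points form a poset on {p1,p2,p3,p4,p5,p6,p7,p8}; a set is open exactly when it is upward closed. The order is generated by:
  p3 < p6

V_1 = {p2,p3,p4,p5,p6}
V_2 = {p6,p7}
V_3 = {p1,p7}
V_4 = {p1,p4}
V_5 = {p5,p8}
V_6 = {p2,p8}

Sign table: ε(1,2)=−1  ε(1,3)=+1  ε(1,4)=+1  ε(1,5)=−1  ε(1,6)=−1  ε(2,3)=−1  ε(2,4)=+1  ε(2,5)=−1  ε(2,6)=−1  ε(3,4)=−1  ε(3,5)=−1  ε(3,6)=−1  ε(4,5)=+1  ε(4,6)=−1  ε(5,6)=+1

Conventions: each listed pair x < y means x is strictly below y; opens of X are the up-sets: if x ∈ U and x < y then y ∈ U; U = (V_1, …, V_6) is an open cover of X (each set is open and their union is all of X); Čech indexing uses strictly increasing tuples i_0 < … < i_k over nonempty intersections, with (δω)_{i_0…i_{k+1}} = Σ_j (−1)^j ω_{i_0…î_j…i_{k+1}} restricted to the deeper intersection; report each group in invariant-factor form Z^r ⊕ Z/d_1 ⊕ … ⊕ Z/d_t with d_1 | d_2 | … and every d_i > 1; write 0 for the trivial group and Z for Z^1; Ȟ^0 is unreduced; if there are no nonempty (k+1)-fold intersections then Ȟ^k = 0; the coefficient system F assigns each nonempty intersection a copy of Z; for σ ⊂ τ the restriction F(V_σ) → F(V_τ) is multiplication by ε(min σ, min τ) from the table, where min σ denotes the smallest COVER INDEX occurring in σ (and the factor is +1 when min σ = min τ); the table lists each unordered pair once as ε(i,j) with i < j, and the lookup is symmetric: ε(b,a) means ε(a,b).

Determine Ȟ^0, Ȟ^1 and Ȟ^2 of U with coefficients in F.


nonempty intersections:
  V12={p6} V14={p4} V15={p5} V16={p2} V23={p7} V34={p1} V56={p8}
C dims 6,7; δ0: rk 6, SNF 1^5·2
Ȟ^0: (6−6)−0=0 ⇒ 0
Ȟ^1: (7−0)−6=1 plus torsion [2] ⇒ Z ⊕ Z/2
Ȟ^2: (0−0)−0=0 ⇒ 0

Ȟ^0 ≅ 0, Ȟ^1 ≅ Z ⊕ Z/2 and Ȟ^2 ≅ 0


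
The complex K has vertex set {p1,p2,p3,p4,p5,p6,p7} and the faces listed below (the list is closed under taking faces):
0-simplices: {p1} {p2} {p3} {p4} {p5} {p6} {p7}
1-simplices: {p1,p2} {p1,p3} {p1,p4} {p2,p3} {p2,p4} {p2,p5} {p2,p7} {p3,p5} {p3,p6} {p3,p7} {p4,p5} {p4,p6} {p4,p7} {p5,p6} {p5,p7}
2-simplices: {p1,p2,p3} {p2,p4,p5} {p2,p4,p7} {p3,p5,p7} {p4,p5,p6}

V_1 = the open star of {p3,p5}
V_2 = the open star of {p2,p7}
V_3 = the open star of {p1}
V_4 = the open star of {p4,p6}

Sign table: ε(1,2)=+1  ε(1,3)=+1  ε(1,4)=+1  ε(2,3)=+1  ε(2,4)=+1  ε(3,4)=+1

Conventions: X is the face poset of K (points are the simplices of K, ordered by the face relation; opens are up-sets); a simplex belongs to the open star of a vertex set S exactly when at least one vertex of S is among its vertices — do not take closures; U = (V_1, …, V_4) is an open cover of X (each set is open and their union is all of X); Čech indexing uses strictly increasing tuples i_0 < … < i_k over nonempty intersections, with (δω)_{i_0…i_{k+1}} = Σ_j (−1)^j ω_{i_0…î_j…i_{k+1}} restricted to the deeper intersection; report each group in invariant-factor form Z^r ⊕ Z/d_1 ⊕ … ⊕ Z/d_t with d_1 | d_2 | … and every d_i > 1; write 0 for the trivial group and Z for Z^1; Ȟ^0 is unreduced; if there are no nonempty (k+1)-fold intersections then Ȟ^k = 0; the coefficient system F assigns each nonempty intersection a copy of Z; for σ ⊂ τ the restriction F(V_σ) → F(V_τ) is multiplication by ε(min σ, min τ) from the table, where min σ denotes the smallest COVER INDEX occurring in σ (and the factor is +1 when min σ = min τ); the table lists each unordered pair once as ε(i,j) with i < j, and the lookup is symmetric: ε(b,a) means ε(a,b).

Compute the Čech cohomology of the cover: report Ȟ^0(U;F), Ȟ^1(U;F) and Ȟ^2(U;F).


nonempty intersections:
  V1={{p3},{p5},{p1,p3},{p2,p3},{p2,p5},{p3,p5},{p3,p6},{p3,p7},{p4,p5},{p5,p6},{p5,p7},{p1,p2,p3},{p2,p4,p5},{p3,p5,p7},{p4,p5,p6}} V2={{p2},{p7},{p1,p2},{p2,p3},{p2,p4},{p2,p5},{p2,p7},{p3,p7},{p4,p7},{p5,p7},{p1,p2,p3},{p2,p4,p5},{p2,p4,p7},{p3,p5,p7}} V3={{p1},{p1,p2},{p1,p3},{p1,p4},{p1,p2,p3}} V4={{p4},{p6},{p1,p4},{p2,p4},{p3,p6},{p4,p5},{p4,p6},{p4,p7},{p5,p6},{p2,p4,p5},{p2,p4,p7},{p4,p5,p6}}
  V12={{p2,p3},{p2,p5},{p3,p7},{p5,p7},{p1,p2,p3},{p2,p4,p5},{p3,p5,p7}} V13={{p1,p3},{p1,p2,p3}} V14={{p3,p6},{p4,p5},{p5,p6},{p2,p4,p5},{p4,p5,p6}} V23={{p1,p2},{p1,p2,p3}} V24={{p2,p4},{p4,p7},{p2,p4,p5},{p2,p4,p7}} V34={{p1,p4}}
  V123={{p1,p2,p3}} V124={{p2,p4,p5}}
C dims 4,6,2; δ0: rk 3, SNF 1^3; δ1: rk 2, SNF 1^2
Ȟ^0: (4−3)−0=1 ⇒ Z
Ȟ^1: (6−2)−3=1 ⇒ Z
Ȟ^2: (2−0)−2=0 ⇒ 0

Ȟ^0 = Z, Ȟ^1 = Z and Ȟ^2 = 0


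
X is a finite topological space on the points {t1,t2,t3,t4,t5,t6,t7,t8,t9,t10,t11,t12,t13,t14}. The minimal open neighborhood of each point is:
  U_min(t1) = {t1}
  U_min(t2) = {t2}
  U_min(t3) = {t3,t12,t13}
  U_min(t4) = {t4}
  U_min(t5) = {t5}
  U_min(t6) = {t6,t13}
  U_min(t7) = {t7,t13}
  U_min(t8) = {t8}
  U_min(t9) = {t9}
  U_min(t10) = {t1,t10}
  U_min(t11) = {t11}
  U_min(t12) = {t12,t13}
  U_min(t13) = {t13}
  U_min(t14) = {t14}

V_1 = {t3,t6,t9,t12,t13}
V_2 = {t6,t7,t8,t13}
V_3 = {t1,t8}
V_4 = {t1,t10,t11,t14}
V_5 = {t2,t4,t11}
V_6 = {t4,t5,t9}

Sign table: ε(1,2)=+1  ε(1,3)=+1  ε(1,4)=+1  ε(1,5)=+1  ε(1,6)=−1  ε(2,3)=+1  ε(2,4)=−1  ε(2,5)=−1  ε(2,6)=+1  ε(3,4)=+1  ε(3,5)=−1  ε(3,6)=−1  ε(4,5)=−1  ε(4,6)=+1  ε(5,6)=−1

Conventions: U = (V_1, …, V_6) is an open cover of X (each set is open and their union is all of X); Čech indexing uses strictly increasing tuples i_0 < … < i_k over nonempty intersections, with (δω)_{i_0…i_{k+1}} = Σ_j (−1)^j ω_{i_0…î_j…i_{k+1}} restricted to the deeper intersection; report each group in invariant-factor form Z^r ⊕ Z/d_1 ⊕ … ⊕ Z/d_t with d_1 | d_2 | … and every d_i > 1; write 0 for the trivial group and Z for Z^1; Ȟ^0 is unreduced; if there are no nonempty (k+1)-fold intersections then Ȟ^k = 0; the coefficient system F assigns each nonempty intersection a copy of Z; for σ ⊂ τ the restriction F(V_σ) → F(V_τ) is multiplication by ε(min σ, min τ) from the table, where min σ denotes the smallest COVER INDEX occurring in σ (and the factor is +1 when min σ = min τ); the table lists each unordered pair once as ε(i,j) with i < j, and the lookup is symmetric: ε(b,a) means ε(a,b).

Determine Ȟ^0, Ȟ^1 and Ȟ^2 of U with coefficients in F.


Ȟ^0(U;F) ≅ 0, Ȟ^1(U;F) ≅ Z/2, Ȟ^2(U;F) ≅ 0

intersection data:
  V12={t6,t13} V16={t9} V23={t8} V34={t1} V45={t11} V56={t4}
C dims 6,6; δ0: rk 6, SNF 1^5·2
Ȟ^0 = (6 − 6) − 0 = 0, so Ȟ^0 ≅ 0
Ȟ^1 = (6 − 0) − 6 = 0 plus torsion [2], so Ȟ^1 ≅ Z/2
Ȟ^2 = (0 − 0) − 0 = 0, so Ȟ^2 ≅ 0


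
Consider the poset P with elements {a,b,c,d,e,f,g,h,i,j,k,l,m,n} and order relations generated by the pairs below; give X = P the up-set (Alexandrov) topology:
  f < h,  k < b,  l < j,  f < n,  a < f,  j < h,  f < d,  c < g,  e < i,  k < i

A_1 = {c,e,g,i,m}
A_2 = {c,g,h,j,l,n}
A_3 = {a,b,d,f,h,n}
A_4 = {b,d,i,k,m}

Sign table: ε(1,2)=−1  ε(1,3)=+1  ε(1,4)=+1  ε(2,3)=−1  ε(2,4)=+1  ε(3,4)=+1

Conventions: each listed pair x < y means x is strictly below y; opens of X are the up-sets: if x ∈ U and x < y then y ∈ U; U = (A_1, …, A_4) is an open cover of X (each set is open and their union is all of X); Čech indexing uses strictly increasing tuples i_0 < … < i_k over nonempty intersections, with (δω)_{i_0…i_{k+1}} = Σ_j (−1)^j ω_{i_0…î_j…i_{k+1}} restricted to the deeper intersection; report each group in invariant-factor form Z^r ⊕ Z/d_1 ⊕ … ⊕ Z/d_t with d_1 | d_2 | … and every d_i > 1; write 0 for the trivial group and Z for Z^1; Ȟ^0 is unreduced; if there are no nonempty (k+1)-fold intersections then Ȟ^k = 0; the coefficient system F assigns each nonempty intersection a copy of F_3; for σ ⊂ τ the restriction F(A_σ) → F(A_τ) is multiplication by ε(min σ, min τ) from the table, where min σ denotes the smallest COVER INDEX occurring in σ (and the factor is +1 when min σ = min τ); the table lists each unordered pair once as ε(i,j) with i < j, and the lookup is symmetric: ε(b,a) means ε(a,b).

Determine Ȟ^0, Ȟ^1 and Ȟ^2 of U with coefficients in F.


nerve simplices:
  A12={c,g} A14={i,m} A23={h,n} A34={b,d}
C dims 4,4; δ0: rk_F3 3
degree 0: 4−3−0 = 1 → Ȟ^0 ≅ Z/3
degree 1: 4−0−3 = 1 → Ȟ^1 ≅ Z/3
degree 2: 0−0−0 = 0 → Ȟ^2 ≅ 0

Ȟ^0(U;F) ≅ Z/3, Ȟ^1(U;F) ≅ Z/3 and Ȟ^2(U;F) ≅ 0


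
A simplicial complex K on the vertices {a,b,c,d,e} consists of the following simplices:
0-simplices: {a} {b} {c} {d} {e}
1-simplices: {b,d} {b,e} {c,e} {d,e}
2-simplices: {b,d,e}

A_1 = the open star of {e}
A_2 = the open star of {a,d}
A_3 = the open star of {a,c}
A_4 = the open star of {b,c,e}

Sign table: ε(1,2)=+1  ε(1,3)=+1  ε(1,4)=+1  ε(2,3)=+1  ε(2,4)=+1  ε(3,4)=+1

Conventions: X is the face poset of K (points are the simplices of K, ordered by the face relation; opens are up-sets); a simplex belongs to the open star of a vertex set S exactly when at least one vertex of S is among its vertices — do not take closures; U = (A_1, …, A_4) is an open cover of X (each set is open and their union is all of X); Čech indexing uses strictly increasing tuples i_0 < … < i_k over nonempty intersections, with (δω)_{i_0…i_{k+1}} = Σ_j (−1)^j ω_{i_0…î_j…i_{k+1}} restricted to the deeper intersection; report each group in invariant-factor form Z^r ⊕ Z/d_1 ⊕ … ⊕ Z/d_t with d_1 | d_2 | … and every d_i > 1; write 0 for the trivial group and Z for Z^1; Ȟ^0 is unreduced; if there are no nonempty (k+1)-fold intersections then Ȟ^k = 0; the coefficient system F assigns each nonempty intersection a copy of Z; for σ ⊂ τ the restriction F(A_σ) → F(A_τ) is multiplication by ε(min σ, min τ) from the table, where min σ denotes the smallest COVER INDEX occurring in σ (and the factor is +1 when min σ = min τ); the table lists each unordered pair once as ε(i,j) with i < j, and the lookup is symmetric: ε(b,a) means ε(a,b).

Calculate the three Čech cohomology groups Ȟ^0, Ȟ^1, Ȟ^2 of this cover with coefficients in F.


Ȟ^0 ≅ Z; Ȟ^1 ≅ Z; Ȟ^2 ≅ 0

intersection data:
  A1={{e},{b,e},{c,e},{d,e},{b,d,e}} A2={{a},{d},{b,d},{d,e},{b,d,e}} A3={{a},{c},{c,e}} A4={{b},{c},{e},{b,d},{b,e},{c,e},{d,e},{b,d,e}}
  A12={{d,e},{b,d,e}} A13={{c,e}} A14={{e},{b,e},{c,e},{d,e},{b,d,e}} A23={{a}} A24={{b,d},{d,e},{b,d,e}} A34={{c},{c,e}}
  A124={{d,e},{b,d,e}} A134={{c,e}}
C dims 4,6,2; δ0: rk 3, SNF 1^3; δ1: rk 2, SNF 1^2
Ȟ^0 = (4 − 3) − 0 = 1, so Ȟ^0 ≅ Z
Ȟ^1 = (6 − 2) − 3 = 1, so Ȟ^1 ≅ Z
Ȟ^2 = (2 − 0) − 2 = 0, so Ȟ^2 ≅ 0


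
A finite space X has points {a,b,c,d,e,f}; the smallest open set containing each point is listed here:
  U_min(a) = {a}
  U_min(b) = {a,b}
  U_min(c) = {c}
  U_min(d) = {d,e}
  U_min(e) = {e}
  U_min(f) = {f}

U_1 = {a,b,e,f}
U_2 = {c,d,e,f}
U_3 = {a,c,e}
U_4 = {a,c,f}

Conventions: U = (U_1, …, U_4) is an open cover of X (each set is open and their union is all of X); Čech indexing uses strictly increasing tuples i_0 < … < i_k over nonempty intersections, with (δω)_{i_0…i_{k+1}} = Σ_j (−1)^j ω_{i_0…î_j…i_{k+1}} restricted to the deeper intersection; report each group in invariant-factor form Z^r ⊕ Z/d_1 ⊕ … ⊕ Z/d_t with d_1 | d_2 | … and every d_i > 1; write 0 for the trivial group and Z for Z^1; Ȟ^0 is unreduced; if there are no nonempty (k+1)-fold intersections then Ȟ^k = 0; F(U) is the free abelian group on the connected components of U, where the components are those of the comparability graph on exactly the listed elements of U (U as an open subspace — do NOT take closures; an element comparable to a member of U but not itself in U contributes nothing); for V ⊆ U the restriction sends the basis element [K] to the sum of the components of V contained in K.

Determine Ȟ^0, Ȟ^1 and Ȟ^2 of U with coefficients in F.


nonempty intersections:
  U12={e,f} U13={a,e} U14={a,f} U23={c,e} U24={c,f} U34={a,c}
  U123={e} U124={f} U134={a} U234={c}
components per intersection:
  U1: {a,b} {e} {f}
  U2: {c} {d,e} {f}
  U3: {a} {c} {e}
  U4: {a} {c} {f}
  U12: {e} {f}
  U13: {a} {e}
  U14: {a} {f}
  U23: {c} {e}
  U24: {c} {f}
  U34: {a} {c}
  U123: {e}
  U124: {f}
  U134: {a}
  U234: {c}
C dims 12,12,4; δ0: rk 8, SNF 1^8; δ1: rk 4, SNF 1^4
Ȟ^0: (12−8)−0=4 ⇒ Z^4
Ȟ^1: (12−4)−8=0 ⇒ 0
Ȟ^2: (4−0)−4=0 ⇒ 0

Ȟ^0 ≅ Z^4, Ȟ^1 ≅ 0 and Ȟ^2 ≅ 0


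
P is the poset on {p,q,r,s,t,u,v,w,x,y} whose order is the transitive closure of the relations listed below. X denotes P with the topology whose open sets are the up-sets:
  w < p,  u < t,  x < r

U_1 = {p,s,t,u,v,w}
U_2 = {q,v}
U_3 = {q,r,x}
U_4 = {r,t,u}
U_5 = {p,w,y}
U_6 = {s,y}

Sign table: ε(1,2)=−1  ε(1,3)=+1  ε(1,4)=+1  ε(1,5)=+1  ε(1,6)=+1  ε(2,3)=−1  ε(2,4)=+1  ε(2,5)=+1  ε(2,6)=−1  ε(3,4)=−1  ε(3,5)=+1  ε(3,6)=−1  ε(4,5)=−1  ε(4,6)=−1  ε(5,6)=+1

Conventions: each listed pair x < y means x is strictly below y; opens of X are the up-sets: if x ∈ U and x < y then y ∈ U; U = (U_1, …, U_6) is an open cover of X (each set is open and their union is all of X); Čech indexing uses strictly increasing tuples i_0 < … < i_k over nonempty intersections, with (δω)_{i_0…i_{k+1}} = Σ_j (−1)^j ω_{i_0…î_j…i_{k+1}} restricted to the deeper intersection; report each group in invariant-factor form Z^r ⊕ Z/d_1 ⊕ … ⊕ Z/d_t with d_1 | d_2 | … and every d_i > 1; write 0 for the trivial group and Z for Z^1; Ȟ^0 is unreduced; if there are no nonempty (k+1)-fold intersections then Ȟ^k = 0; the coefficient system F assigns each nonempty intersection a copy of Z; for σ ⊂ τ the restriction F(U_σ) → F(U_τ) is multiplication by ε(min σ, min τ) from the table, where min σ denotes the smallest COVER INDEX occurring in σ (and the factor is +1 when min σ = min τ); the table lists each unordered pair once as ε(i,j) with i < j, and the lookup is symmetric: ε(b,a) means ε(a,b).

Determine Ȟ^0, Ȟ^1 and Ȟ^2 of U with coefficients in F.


Ȟ^0(U;F) ≅ 0, Ȟ^1(U;F) ≅ Z ⊕ Z/2 and Ȟ^2(U;F) ≅ 0

nerve simplices:
  U12={v} U14={t,u} U15={p,w} U16={s} U23={q} U34={r} U56={y}
C dims 6,7; δ0: rk 6, SNF 1^5·2
degree 0: 6−6−0 = 0 → Ȟ^0 ≅ 0
degree 1: 7−0−6 = 1 plus torsion [2] → Ȟ^1 ≅ Z ⊕ Z/2
degree 2: 0−0−0 = 0 → Ȟ^2 ≅ 0


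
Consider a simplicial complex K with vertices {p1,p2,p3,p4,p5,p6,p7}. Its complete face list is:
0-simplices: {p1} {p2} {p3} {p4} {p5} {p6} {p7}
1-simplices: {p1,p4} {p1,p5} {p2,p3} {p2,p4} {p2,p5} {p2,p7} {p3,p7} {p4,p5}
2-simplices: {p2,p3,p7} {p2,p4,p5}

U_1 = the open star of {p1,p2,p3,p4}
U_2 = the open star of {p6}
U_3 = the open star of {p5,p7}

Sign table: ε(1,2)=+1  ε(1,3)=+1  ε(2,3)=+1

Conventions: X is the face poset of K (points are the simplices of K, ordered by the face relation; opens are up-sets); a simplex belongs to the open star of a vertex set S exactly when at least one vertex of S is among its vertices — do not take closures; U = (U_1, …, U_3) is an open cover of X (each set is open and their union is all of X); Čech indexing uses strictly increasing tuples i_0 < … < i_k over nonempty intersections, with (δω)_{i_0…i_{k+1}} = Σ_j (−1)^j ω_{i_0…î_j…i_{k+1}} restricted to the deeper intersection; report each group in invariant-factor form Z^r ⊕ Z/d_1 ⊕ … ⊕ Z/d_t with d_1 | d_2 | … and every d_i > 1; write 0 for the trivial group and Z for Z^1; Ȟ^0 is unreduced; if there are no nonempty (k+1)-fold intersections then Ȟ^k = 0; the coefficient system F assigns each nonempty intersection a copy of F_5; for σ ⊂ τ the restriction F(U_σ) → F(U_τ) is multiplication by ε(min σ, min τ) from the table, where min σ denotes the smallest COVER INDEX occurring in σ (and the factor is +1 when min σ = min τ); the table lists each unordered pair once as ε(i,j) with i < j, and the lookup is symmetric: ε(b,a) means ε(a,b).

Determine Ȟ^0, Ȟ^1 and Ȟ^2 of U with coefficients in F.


intersection data:
  U1={{p1},{p2},{p3},{p4},{p1,p4},{p1,p5},{p2,p3},{p2,p4},{p2,p5},{p2,p7},{p3,p7},{p4,p5},{p2,p3,p7},{p2,p4,p5}} U2={{p6}} U3={{p5},{p7},{p1,p5},{p2,p5},{p2,p7},{p3,p7},{p4,p5},{p2,p3,p7},{p2,p4,p5}}
  U13={{p1,p5},{p2,p5},{p2,p7},{p3,p7},{p4,p5},{p2,p3,p7},{p2,p4,p5}}
C dims 3,1; δ0: rk_F5 1
Ȟ^0 = (3 − 1) − 0 = 2, so Ȟ^0 ≅ Z/5 ⊕ Z/5
Ȟ^1 = (1 − 0) − 1 = 0, so Ȟ^1 ≅ 0
Ȟ^2 = (0 − 0) − 0 = 0, so Ȟ^2 ≅ 0

Ȟ^0(U;F) ≅ Z/5 ⊕ Z/5,  Ȟ^1(U;F) ≅ 0,  Ȟ^2(U;F) ≅ 0


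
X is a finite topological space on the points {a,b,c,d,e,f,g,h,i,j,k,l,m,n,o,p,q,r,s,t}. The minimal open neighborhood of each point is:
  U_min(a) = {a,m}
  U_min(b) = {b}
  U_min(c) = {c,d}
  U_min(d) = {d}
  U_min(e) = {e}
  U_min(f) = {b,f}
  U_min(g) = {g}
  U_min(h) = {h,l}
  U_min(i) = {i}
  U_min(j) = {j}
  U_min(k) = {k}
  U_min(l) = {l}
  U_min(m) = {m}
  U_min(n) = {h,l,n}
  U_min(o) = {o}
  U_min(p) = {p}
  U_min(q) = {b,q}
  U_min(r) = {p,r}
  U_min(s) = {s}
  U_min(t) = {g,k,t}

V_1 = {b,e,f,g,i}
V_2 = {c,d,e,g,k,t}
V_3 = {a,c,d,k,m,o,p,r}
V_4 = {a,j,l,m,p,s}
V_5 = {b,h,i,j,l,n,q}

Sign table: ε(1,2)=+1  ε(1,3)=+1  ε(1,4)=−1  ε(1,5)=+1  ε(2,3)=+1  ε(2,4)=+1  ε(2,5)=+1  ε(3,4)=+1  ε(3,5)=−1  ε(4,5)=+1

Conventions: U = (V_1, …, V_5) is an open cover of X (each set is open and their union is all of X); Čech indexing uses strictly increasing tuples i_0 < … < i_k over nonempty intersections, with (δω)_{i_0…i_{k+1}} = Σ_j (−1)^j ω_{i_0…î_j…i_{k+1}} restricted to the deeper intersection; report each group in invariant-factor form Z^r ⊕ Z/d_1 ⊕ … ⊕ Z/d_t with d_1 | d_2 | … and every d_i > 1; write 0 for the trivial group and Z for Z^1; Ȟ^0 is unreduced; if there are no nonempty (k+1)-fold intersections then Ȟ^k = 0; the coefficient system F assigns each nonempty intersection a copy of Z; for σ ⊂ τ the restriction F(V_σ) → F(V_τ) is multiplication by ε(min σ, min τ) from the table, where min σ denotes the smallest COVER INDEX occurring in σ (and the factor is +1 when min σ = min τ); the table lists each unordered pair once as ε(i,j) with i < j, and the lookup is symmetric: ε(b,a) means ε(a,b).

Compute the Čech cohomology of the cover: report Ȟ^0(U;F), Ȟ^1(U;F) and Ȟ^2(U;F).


Ȟ^0(U;F) ≅ Z, Ȟ^1(U;F) ≅ Z, Ȟ^2(U;F) ≅ 0

cover nerve:
  V12={e,g} V15={b,i} V23={c,d,k} V34={a,m,p} V45={j,l}
C dims 5,5; δ0: rk 4, SNF 1^4
Ȟ^0: (5−4)−0=1 ⇒ Z
Ȟ^1: (5−0)−4=1 ⇒ Z
Ȟ^2: (0−0)−0=0 ⇒ 0


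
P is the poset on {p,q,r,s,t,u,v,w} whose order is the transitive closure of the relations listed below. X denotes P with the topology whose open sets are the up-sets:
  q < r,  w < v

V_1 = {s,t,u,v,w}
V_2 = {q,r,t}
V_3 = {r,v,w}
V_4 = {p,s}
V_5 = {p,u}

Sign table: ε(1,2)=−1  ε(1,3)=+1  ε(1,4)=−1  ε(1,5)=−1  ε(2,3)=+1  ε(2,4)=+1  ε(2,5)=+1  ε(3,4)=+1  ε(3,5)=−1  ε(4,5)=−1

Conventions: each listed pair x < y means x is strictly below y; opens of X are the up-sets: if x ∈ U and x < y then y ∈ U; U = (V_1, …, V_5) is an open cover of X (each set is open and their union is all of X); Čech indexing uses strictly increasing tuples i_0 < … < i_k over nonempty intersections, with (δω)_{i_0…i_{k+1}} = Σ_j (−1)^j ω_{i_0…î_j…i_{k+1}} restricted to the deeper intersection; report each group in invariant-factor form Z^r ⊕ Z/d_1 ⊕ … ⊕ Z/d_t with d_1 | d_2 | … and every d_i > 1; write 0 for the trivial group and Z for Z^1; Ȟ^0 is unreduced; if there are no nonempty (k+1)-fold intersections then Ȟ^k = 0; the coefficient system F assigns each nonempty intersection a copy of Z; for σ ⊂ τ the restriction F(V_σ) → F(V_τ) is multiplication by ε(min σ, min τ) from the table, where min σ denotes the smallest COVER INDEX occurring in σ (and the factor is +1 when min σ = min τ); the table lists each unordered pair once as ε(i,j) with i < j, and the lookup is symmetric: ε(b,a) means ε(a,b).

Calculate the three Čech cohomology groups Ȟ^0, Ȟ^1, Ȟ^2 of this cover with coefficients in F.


nerve simplices:
  V12={t} V13={v,w} V14={s} V15={u} V23={r} V45={p}
C dims 5,6; δ0: rk 5, SNF 1^4·2
degree 0: 5−5−0 = 0 → Ȟ^0 ≅ 0
degree 1: 6−0−5 = 1 plus torsion [2] → Ȟ^1 ≅ Z ⊕ Z/2
degree 2: 0−0−0 = 0 → Ȟ^2 ≅ 0

Ȟ^0 ≅ 0; Ȟ^1 ≅ Z ⊕ Z/2; Ȟ^2 ≅ 0


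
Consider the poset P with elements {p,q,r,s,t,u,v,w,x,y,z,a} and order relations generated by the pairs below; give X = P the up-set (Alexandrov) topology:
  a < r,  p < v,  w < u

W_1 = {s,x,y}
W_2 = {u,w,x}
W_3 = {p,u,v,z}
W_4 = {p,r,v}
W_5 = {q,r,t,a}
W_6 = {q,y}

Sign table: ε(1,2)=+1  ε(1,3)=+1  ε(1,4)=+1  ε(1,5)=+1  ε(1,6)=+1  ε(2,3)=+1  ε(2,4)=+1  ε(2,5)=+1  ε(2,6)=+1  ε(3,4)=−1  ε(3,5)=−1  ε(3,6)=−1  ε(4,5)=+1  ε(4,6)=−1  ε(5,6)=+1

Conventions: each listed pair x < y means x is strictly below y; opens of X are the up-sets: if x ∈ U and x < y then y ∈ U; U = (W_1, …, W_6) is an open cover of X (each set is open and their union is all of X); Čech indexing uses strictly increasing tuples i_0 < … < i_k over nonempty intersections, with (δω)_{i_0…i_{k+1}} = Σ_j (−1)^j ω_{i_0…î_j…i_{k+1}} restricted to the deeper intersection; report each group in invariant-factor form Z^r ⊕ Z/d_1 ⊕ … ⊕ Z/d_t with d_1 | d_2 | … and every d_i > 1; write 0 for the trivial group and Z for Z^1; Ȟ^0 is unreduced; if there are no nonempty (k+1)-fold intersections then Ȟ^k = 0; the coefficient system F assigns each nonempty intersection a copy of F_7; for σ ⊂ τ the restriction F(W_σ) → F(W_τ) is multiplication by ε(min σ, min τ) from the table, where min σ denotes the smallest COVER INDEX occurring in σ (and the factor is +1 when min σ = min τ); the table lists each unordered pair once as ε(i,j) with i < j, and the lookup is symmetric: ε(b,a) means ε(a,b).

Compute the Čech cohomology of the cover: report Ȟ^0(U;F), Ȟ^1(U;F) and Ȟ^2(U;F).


nonempty overlaps:
  W12={x} W16={y} W23={u} W34={p,v} W45={r} W56={q}
C dims 6,6; δ0: rk_F7 6
degree 0: 6−6−0 = 0 → Ȟ^0 ≅ 0
degree 1: 6−0−6 = 0 → Ȟ^1 ≅ 0
degree 2: 0−0−0 = 0 → Ȟ^2 ≅ 0

Ȟ^0 = 0,  Ȟ^1 = 0,  Ȟ^2 = 0
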